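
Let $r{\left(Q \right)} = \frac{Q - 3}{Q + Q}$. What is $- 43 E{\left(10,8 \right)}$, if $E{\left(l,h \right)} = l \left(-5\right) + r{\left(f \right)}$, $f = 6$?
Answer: $\frac{8557}{4} \approx 2139.3$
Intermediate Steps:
$r{\left(Q \right)} = \frac{-3 + Q}{2 Q}$
$E{\left(l,h \right)} = \frac{1}{4} - 5 l$ ($E{\left(l,h \right)} = l \left(-5\right) + \frac{-3 + 6}{2 \cdot 6} = - 5 l + \frac{1}{2} \cdot \frac{1}{6} \cdot 3 = - 5 l + \frac{1}{4} = \frac{1}{4} - 5 l$)
$- 43 E{\left(10,8 \right)} = - 43 \left(\frac{1}{4} - 50\right) = \left(-43\right) \left(- \frac{199}{4}\right) = \frac{8557}{4}$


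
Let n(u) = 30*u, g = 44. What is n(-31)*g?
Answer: -40920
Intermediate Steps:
n(-31)*g = (30*(-31))*44 = -930*44 = -40920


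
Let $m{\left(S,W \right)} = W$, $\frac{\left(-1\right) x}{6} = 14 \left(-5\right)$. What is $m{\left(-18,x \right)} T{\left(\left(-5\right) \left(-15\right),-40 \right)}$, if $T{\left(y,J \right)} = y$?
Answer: $31500$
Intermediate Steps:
$x = 420$ ($x = - 6 \cdot 14 \left(-5\right) = \left(-6\right) \left(-70\right) = 420$)
$m{\left(-18,x \right)} T{\left(\left(-5\right) \left(-15\right),-40 \right)} = 420 \left(\left(-5\right) \left(-15\right)\right) = 420 \cdot 75 = 31500$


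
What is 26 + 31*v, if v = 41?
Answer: 1297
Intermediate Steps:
26 + 31*v = 26 + 31*41 = 26 + 1271 = 1297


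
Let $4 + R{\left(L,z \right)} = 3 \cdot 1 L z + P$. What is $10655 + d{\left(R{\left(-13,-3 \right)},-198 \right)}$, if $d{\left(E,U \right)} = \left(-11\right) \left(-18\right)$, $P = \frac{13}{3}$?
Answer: $10853$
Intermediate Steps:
$P = \frac{13}{3}$ ($P = 13 \cdot \frac{1}{3} = \frac{13}{3} \approx 4.3333$)
$R{\left(L,z \right)} = \frac{1}{3} + 3 L z$ ($R{\left(L,z \right)} = -4 + \left(3 \cdot 1 L z + \frac{13}{3}\right) = -4 + \left(3 L z + \frac{13}{3}\right) = -4 + \left(\frac{13}{3} + 3 L z\right) = \frac{1}{3} + 3 L z$)
$d{\left(E,U \right)} = 198$
$10655 + d{\left(R{\left(-13,-3 \right)},-198 \right)} = 10655 + 198 = 10853$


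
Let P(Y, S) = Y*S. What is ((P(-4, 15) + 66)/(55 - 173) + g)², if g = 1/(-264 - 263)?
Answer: 2689600/966774649 ≈ 0.0027820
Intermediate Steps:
P(Y, S) = S*Y
g = -1/527 (g = 1/(-527) = -1/527 ≈ -0.0018975)
((P(-4, 15) + 66)/(55 - 173) + g)² = ((15*(-4) + 66)/(55 - 173) - 1/527)² = ((-60 + 66)/(-118) - 1/527)² = (6*(-1/118) - 1/527)² = (-3/59 - 1/527)² = (-1640/31093)² = 2689600/966774649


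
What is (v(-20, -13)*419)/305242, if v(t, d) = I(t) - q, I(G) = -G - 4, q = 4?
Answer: 2514/152621 ≈ 0.016472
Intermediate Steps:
I(G) = -4 - G
v(t, d) = -8 - t (v(t, d) = (-4 - t) - 1*4 = (-4 - t) - 4 = -8 - t)
(v(-20, -13)*419)/305242 = ((-8 - 1*(-20))*419)/305242 = ((-8 + 20)*419)*(1/305242) = (12*419)*(1/305242) = 5028*(1/305242) = 2514/152621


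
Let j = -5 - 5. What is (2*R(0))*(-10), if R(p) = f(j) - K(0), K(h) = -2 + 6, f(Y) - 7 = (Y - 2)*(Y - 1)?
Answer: -2700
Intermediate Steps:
j = -10
f(Y) = 7 + (-1 + Y)*(-2 + Y) (f(Y) = 7 + (Y - 2)*(Y - 1) = 7 + (-2 + Y)*(-1 + Y) = 7 + (-1 + Y)*(-2 + Y))
K(h) = 4
R(p) = 135 (R(p) = (9 + (-10)**2 - 3*(-10)) - 1*4 = (9 + 100 + 30) - 4 = 139 - 4 = 135)
(2*R(0))*(-10) = (2*135)*(-10) = 270*(-10) = -2700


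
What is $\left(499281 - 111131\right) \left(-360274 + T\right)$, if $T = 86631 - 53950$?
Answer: $-127155222950$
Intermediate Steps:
$T = 32681$ ($T = 86631 - 53950 = 32681$)
$\left(499281 - 111131\right) \left(-360274 + T\right) = \left(499281 - 111131\right) \left(-360274 + 32681\right) = 388150 \left(-327593\right) = -127155222950$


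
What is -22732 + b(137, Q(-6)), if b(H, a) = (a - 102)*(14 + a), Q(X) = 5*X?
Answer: -20620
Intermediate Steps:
b(H, a) = (-102 + a)*(14 + a)
-22732 + b(137, Q(-6)) = -22732 + (-1428 + (5*(-6))² - 440*(-6)) = -22732 + (-1428 + (-30)² - 88*(-30)) = -22732 + (-1428 + 900 + 2640) = -22732 + 2112 = -20620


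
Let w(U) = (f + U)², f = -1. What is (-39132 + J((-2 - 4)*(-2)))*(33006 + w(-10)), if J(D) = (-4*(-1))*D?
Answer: -1294735668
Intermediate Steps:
w(U) = (-1 + U)²
J(D) = 4*D
(-39132 + J((-2 - 4)*(-2)))*(33006 + w(-10)) = (-39132 + 4*((-2 - 4)*(-2)))*(33006 + (-1 - 10)²) = (-39132 + 4*(-6*(-2)))*(33006 + (-11)²) = (-39132 + 4*12)*(33006 + 121) = (-39132 + 48)*33127 = -39084*33127 = -1294735668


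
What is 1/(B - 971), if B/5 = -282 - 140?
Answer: -1/3081 ≈ -0.00032457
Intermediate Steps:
B = -2110 (B = 5*(-282 - 140) = 5*(-422) = -2110)
1/(B - 971) = 1/(-2110 - 971) = 1/(-3081) = -1/3081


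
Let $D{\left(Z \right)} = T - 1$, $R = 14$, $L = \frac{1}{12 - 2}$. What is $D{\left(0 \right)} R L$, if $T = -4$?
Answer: $-7$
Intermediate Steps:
$L = \frac{1}{10} \approx 0.1$
$D{\left(Z \right)} = -5$ ($D{\left(Z \right)} = -4 - 1 = -5$)
$D{\left(0 \right)} R L = \left(-5\right) 14 \cdot \frac{1}{10} = \left(-70\right) \frac{1}{10} = -7$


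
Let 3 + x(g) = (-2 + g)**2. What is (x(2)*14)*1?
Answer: -42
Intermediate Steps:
x(g) = -3 + (-2 + g)**2
(x(2)*14)*1 = ((-3 + (-2 + 2)**2)*14)*1 = ((-3 + 0**2)*14)*1 = ((-3 + 0)*14)*1 = -3*14*1 = -42*1 = -42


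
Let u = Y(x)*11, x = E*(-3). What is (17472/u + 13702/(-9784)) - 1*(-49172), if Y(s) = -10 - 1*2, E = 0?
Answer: 2638845551/53812 ≈ 49038.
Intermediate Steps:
x = 0 (x = 0*(-3) = 0)
Y(s) = -12 (Y(s) = -10 - 2 = -12)
u = -132 (u = -12*11 = -132)
(17472/u + 13702/(-9784)) - 1*(-49172) = (17472/(-132) + 13702/(-9784)) - 1*(-49172) = (17472*(-1/132) + 13702*(-1/9784)) + 49172 = (-1456/11 - 6851/4892) + 49172 = -7198113/53812 + 49172 = 2638845551/53812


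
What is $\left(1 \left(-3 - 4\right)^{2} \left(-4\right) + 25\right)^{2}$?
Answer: $29241$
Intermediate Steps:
$\left(1 \left(-3 - 4\right)^{2} \left(-4\right) + 25\right)^{2} = \left(1 \left(-7\right)^{2} \left(-4\right) + 25\right)^{2} = \left(1 \cdot 49 \left(-4\right) + 25\right)^{2} = \left(49 \left(-4\right) + 25\right)^{2} = \left(-196 + 25\right)^{2} = \left(-171\right)^{2} = 29241$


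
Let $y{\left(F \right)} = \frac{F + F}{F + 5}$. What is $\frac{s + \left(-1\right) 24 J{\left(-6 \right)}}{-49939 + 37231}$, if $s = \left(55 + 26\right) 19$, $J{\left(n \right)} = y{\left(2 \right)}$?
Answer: $- \frac{3559}{29652} \approx -0.12003$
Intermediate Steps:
$y{\left(F \right)} = \frac{2 F}{5 + F}$
$J{\left(n \right)} = \frac{4}{7}$ ($J{\left(n \right)} = 2 \cdot 2 \frac{1}{5 + 2} = 2 \cdot 2 \cdot \frac{1}{7} = \frac{4}{7}$)
$s = 1539$ ($s = 81 \cdot 19 = 1539$)
$\frac{s + \left(-1\right) 24 J{\left(-6 \right)}}{-49939 + 37231} = \frac{1539 + \left(-1\right) 24 \cdot \frac{4}{7}}{-49939 + 37231} = \frac{1539 - \frac{96}{7}}{-12708} = \left(1539 - \frac{96}{7}\right) \left(- \frac{1}{12708}\right) = \frac{10677}{7} \left(- \frac{1}{12708}\right) = - \frac{3559}{29652}$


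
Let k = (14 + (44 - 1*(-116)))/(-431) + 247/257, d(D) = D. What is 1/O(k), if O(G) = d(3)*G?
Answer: 110767/185217 ≈ 0.59804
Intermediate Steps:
k = 61739/110767 (k = (14 + (44 + 116))*(-1/431) + 247*(1/257) = (14 + 160)*(-1/431) + 247/257 = 174*(-1/431) + 247/257 = -174/431 + 247/257 = 61739/110767 ≈ 0.55738)
O(G) = 3*G
1/O(k) = 1/(3*(61739/110767)) = 1/(185217/110767) = 110767/185217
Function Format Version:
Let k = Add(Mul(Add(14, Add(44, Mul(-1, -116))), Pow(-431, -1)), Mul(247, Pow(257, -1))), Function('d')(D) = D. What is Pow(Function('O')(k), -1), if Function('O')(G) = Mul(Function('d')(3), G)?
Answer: Rational(110767, 185217) ≈ 0.59804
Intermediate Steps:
k = Rational(61739, 110767) (k = Add(Mul(Add(14, Add(44, 116)), Rational(-1, 431)), Mul(247, Rational(1, 257))) = Add(Mul(Add(14, 160), Rational(-1, 431)), Rational(247, 257)) = Add(Mul(174, Rational(-1, 431)), Rational(247, 257)) = Add(Rational(-174, 431), Rational(247, 257)) = Rational(61739, 110767) ≈ 0.55738)
Function('O')(G) = Mul(3, G)
Pow(Function('O')(k), -1) = Pow(Mul(3, Rational(61739, 110767)), -1) = Pow(Rational(185217, 110767), -1) = Rational(110767, 185217)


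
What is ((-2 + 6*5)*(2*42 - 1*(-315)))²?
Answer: 124813584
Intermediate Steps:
((-2 + 6*5)*(2*42 - 1*(-315)))² = ((-2 + 30)*(84 + 315))² = (28*399)² = 11172² = 124813584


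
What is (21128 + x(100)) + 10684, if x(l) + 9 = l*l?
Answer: 41803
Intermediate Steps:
x(l) = -9 + l² (x(l) = -9 + l*l = -9 + l²)
(21128 + x(100)) + 10684 = (21128 + (-9 + 100²)) + 10684 = (21128 + (-9 + 10000)) + 10684 = (21128 + 9991) + 10684 = 31119 + 10684 = 41803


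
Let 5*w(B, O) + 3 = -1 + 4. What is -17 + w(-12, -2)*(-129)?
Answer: -17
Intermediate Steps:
w(B, O) = 0 (w(B, O) = -⅗ + (-1 + 4)/5 = -⅗ + (⅕)*3 = -⅗ + ⅗ = 0)
-17 + w(-12, -2)*(-129) = -17 + 0*(-129) = -17 + 0 = -17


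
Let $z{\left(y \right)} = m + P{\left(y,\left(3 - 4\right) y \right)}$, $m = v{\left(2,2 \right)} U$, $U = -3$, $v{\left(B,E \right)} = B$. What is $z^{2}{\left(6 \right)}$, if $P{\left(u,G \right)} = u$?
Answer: $0$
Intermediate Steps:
$m = -6$ ($m = 2 \left(-3\right) = -6$)
$z{\left(y \right)} = -6 + y$
$z^{2}{\left(6 \right)} = \left(-6 + 6\right)^{2} = 0^{2} = 0$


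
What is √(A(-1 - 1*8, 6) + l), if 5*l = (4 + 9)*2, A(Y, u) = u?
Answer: 2*√70/5 ≈ 3.3466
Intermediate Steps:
l = 26/5 (l = ((4 + 9)*2)/5 = (13*2)/5 = (⅕)*26 = 26/5 ≈ 5.2000)
√(A(-1 - 1*8, 6) + l) = √(6 + 26/5) = √(56/5) = 2*√70/5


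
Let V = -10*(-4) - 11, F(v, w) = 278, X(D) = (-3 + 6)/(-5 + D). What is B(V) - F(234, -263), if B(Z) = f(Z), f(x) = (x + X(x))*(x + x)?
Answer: 5645/4 ≈ 1411.3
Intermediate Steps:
X(D) = 3/(-5 + D)
V = 29 (V = 40 - 11 = 29)
f(x) = 2*x*(x + 3/(-5 + x)) (f(x) = (x + 3/(-5 + x))*(x + x) = (x + 3/(-5 + x))*(2*x) = 2*x*(x + 3/(-5 + x)))
B(Z) = 2*Z*(3 + Z*(-5 + Z))/(-5 + Z)
B(V) - F(234, -263) = 2*29*(3 + 29*(-5 + 29))/(-5 + 29) - 1*278 = 2*29*(3 + 29*24)/24 - 278 = 2*29*(1/24)*(3 + 696) - 278 = 2*29*(1/24)*699 - 278 = 6757/4 - 278 = 5645/4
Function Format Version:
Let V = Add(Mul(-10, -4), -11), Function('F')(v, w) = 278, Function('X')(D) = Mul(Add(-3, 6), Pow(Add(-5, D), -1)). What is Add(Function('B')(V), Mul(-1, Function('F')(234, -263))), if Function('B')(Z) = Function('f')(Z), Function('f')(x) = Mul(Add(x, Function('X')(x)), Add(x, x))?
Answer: Rational(5645, 4) ≈ 1411.3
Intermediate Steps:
Function('X')(D) = Mul(3, Pow(Add(-5, D), -1))
V = 29 (V = Add(40, -11) = 29)
Function('f')(x) = Mul(2, x, Add(x, Mul(3, Pow(Add(-5, x), -1)))) (Function('f')(x) = Mul(Add(x, Mul(3, Pow(Add(-5, x), -1))), Add(x, x)) = Mul(Add(x, Mul(3, Pow(Add(-5, x), -1))), Mul(2, x)) = Mul(2, x, Add(x, Mul(3, Pow(Add(-5, x), -1)))))
Function('B')(Z) = Mul(2, Z, Pow(Add(-5, Z), -1), Add(3, Mul(Z, Add(-5, Z))))
Add(Function('B')(V), Mul(-1, Function('F')(234, -263))) = Add(Mul(2, 29, Pow(Add(-5, 29), -1), Add(3, Mul(29, Add(-5, 29)))), Mul(-1, 278)) = Add(Mul(2, 29, Pow(24, -1), Add(3, Mul(29, 24))), -278) = Add(Mul(2, 29, Rational(1, 24), Add(3, 696)), -278) = Add(Mul(2, 29, Rational(1, 24), 699), -278) = Add(Rational(6757, 4), -278) = Rational(5645, 4)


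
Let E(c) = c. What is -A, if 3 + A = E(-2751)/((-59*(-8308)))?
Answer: 1473267/490172 ≈ 3.0056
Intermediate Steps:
A = -1473267/490172 (A = -3 - 2751/((-59*(-8308))) = -3 - 2751/490172 = -1473267/490172 ≈ -3.0056)
-A = -1*(-1473267/490172) = 1473267/490172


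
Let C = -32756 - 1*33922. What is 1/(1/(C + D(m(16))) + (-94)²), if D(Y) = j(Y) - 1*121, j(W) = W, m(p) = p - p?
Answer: 66799/590235963 ≈ 0.00011317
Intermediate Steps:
m(p) = 0
C = -66678 (C = -32756 - 33922 = -66678)
D(Y) = -121 + Y (D(Y) = Y - 1*121 = Y - 121 = -121 + Y)
1/(1/(C + D(m(16))) + (-94)²) = 1/(1/(-66678 + (-121 + 0)) + (-94)²) = 1/(1/(-66678 - 121) + 8836) = 1/(1/(-66799) + 8836) = 1/(-1/66799 + 8836) = 1/(590235963/66799) = 66799/590235963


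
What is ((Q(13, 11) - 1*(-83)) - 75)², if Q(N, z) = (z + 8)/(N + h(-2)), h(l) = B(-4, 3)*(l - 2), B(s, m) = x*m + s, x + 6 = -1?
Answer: 851929/12769 ≈ 66.719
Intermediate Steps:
x = -7 (x = -6 - 1 = -7)
B(s, m) = s - 7*m (B(s, m) = -7*m + s = s - 7*m)
h(l) = 50 - 25*l (h(l) = (-4 - 7*3)*(l - 2) = (-4 - 21)*(-2 + l) = -25*(-2 + l) = 50 - 25*l)
Q(N, z) = (8 + z)/(100 + N) (Q(N, z) = (z + 8)/(N + (50 - 25*(-2))) = (8 + z)/(N + (50 + 50)) = (8 + z)/(N + 100) = (8 + z)/(100 + N))
((Q(13, 11) - 1*(-83)) - 75)² = (((8 + 11)/(100 + 13) - 1*(-83)) - 75)² = ((19/113 + 83) - 75)² = (9398/113 - 75)² = (923/113)² = 851929/12769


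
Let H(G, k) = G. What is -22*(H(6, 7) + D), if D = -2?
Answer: -88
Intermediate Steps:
-22*(H(6, 7) + D) = -22*(6 - 2) = -22*4 = -88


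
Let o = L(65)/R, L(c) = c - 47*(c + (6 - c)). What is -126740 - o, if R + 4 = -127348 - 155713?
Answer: -35875658317/283065 ≈ -1.2674e+5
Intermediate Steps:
R = -283065 (R = -4 + (-127348 - 155713) = -4 - 283061 = -283065)
L(c) = -282 + c (L(c) = c - 47*6 = c - 282 = -282 + c)
o = 217/283065 (o = (-282 + 65)/(-283065) = -217*(-1/283065) = 217/283065 ≈ 0.00076661)
-126740 - o = -126740 - 1*217/283065 = -126740 - 217/283065 = -35875658317/283065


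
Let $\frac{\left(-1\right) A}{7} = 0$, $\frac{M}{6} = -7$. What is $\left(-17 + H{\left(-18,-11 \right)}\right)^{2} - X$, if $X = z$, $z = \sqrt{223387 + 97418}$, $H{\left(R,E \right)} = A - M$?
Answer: $625 - 3 \sqrt{35645} \approx 58.604$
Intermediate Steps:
$M = -42$ ($M = 6 \left(-7\right) = -42$)
$A = 0$ ($A = \left(-7\right) 0 = 0$)
$H{\left(R,E \right)} = 42$ ($H{\left(R,E \right)} = 0 - -42 = 0 + 42 = 42$)
$z = 3 \sqrt{35645}$ ($z = \sqrt{320805} = 3 \sqrt{35645} \approx 566.4$)
$X = 3 \sqrt{35645} \approx 566.4$
$\left(-17 + H{\left(-18,-11 \right)}\right)^{2} - X = \left(-17 + 42\right)^{2} - 3 \sqrt{35645} = 25^{2} - 3 \sqrt{35645} = 625 - 3 \sqrt{35645}$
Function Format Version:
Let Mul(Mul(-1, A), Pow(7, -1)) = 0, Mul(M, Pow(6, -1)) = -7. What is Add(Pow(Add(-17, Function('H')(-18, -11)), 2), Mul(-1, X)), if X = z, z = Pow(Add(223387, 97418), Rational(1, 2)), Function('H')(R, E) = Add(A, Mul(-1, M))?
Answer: Add(625, Mul(-3, Pow(35645, Rational(1, 2)))) ≈ 58.604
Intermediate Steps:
M = -42 (M = Mul(6, -7) = -42)
A = 0 (A = Mul(-7, 0) = 0)
Function('H')(R, E) = 42 (Function('H')(R, E) = Add(0, Mul(-1, -42)) = Add(0, 42) = 42)
z = Mul(3, Pow(35645, Rational(1, 2))) (z = Pow(320805, Rational(1, 2)) = Mul(3, Pow(35645, Rational(1, 2))) ≈ 566.40)
X = Mul(3, Pow(35645, Rational(1, 2))) ≈ 566.40
Add(Pow(Add(-17, Function('H')(-18, -11)), 2), Mul(-1, X)) = Add(Pow(Add(-17, 42), 2), Mul(-1, Mul(3, Pow(35645, Rational(1, 2))))) = Add(Pow(25, 2), Mul(-3, Pow(35645, Rational(1, 2)))) = Add(625, Mul(-3, Pow(35645, Rational(1, 2))))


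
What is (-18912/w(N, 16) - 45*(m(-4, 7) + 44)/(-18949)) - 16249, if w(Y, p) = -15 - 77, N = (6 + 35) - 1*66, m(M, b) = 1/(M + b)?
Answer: -998873738/62261 ≈ -16043.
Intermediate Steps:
N = -25 (N = 41 - 66 = -25)
w(Y, p) = -92
(-18912/w(N, 16) - 45*(m(-4, 7) + 44)/(-18949)) - 16249 = (-18912/(-92) - 45*(1/(-4 + 7) + 44)/(-18949)) - 16249 = (-18912*(-1/92) - 45*(1/3 + 44)*(-1/18949)) - 16249 = (4728/23 - 45*(⅓ + 44)*(-1/18949)) - 16249 = (4728/23 - 45*133/3*(-1/18949)) - 16249 = (4728/23 - 1995*(-1/18949)) - 16249 = (4728/23 + 285/2707) - 16249 = 12805251/62261 - 16249 = -998873738/62261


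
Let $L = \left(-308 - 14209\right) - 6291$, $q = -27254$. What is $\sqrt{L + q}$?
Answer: $i \sqrt{48062} \approx 219.23 i$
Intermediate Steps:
$L = -20808$ ($L = -14517 - 6291 = -20808$)
$\sqrt{L + q} = \sqrt{-20808 - 27254} = \sqrt{-48062} = i \sqrt{48062}$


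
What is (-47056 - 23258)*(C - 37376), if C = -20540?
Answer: 4072305624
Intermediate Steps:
(-47056 - 23258)*(C - 37376) = (-47056 - 23258)*(-20540 - 37376) = -70314*(-57916) = 4072305624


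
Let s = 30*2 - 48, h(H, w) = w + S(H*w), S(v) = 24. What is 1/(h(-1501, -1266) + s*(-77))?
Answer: -1/2166 ≈ -0.00046168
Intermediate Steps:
h(H, w) = 24 + w (h(H, w) = w + 24 = 24 + w)
s = 12 (s = 60 - 48 = 12)
1/(h(-1501, -1266) + s*(-77)) = 1/((24 - 1266) + 12*(-77)) = 1/(-1242 - 924) = 1/(-2166) = -1/2166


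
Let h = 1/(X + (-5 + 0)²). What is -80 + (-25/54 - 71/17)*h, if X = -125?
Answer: -7339741/91800 ≈ -79.954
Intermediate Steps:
h = -1/100 (h = 1/(-125 + (-5 + 0)²) = 1/(-125 + (-5)²) = 1/(-125 + 25) = 1/(-100) = -1/100 ≈ -0.010000)
-80 + (-25/54 - 71/17)*h = -80 + (-25/54 - 71/17)*(-1/100) = -80 - 4259/918*(-1/100) = -80 + 4259/91800 = -7339741/91800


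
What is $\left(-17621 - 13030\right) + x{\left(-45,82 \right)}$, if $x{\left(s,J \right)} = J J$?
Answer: $-23927$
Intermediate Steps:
$x{\left(s,J \right)} = J^{2}$
$\left(-17621 - 13030\right) + x{\left(-45,82 \right)} = \left(-17621 - 13030\right) + 82^{2} = -30651 + 6724 = -23927$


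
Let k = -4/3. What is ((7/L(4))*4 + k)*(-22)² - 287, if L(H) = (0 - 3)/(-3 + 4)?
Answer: -16349/3 ≈ -5449.7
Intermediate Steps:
k = -4/3 (k = -4*⅓ = -4/3 ≈ -1.3333)
L(H) = -3 (L(H) = -3/1 = -3*1 = -3)
((7/L(4))*4 + k)*(-22)² - 287 = ((7/(-3))*4 - 4/3)*(-22)² - 287 = ((7*(-⅓))*4 - 4/3)*484 - 287 = (-7/3*4 - 4/3)*484 - 287 = (-28/3 - 4/3)*484 - 287 = -32/3*484 - 287 = -15488/3 - 287 = -16349/3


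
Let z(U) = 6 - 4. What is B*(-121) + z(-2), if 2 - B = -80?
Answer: -9920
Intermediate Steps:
B = 82 (B = 2 - 1*(-80) = 2 + 80 = 82)
z(U) = 2
B*(-121) + z(-2) = 82*(-121) + 2 = -9922 + 2 = -9920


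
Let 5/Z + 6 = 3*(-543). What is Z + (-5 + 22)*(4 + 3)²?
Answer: 272390/327 ≈ 833.00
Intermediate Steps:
Z = -1/327 (Z = 5/(-6 + 3*(-543)) = 5/(-6 - 1629) = 5/(-1635) = 5*(-1/1635) = -1/327 ≈ -0.0030581)
Z + (-5 + 22)*(4 + 3)² = -1/327 + (-5 + 22)*(4 + 3)² = -1/327 + 17*7² = -1/327 + 17*49 = -1/327 + 833 = 272390/327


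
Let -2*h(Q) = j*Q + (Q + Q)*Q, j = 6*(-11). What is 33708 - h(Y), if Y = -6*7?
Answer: 36858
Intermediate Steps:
j = -66
Y = -42
h(Q) = -Q² + 33*Q (h(Q) = -(-66*Q + (Q + Q)*Q)/2 = -(-66*Q + (2*Q)*Q)/2 = -(-66*Q + 2*Q²)/2 = -Q² + 33*Q)
33708 - h(Y) = 33708 - (-42)*(33 - 1*(-42)) = 33708 - (-42)*(33 + 42) = 33708 - (-42)*75 = 33708 - 1*(-3150) = 33708 + 3150 = 36858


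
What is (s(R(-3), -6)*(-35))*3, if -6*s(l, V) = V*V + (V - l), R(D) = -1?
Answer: 1085/2 ≈ 542.50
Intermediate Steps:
s(l, V) = -V/6 - V²/6 + l/6 (s(l, V) = -(V*V + (V - l))/6 = -(V² + (V - l))/6 = -(V + V² - l)/6 = -V/6 - V²/6 + l/6)
(s(R(-3), -6)*(-35))*3 = ((-⅙*(-6) - ⅙*(-6)² + (⅙)*(-1))*(-35))*3 = ((1 - ⅙*36 - ⅙)*(-35))*3 = ((1 - 6 - ⅙)*(-35))*3 = -31/6*(-35)*3 = (1085/6)*3 = 1085/2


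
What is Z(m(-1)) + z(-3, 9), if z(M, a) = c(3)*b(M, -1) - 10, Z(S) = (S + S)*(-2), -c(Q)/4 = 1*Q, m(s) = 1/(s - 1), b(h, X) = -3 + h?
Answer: 64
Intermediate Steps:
m(s) = 1/(-1 + s)
c(Q) = -4*Q
Z(S) = -4*S (Z(S) = (2*S)*(-2) = -4*S)
z(M, a) = 26 - 12*M (z(M, a) = (-4*3)*(-3 + M) - 10 = -12*(-3 + M) - 10 = (36 - 12*M) - 10 = 26 - 12*M)
Z(m(-1)) + z(-3, 9) = -4/(-1 - 1) + (26 - 12*(-3)) = -4/(-2) + (26 + 36) = -4*(-½) + 62 = 2 + 62 = 64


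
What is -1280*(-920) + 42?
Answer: 1177642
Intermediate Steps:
-1280*(-920) + 42 = 1177600 + 42 = 1177642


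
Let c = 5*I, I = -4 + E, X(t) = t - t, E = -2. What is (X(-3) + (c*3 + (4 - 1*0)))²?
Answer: 7396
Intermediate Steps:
X(t) = 0
I = -6 (I = -4 - 2 = -6)
c = -30 (c = 5*(-6) = -30)
(X(-3) + (c*3 + (4 - 1*0)))² = (0 + (-30*3 + (4 - 1*0)))² = (0 + (-90 + (4 + 0)))² = (0 + (-90 + 4))² = (0 - 86)² = (-86)² = 7396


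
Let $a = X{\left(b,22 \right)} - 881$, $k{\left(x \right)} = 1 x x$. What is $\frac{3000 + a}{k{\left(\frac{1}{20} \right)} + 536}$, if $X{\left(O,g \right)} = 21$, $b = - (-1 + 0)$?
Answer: $\frac{856000}{214401} \approx 3.9925$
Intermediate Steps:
$b = 1$ ($b = \left(-1\right) \left(-1\right) = 1$)
$k{\left(x \right)} = x^{2}$ ($k{\left(x \right)} = x x = x^{2}$)
$a = -860$ ($a = 21 - 881 = -860$)
$\frac{3000 + a}{k{\left(\frac{1}{20} \right)} + 536} = \frac{3000 - 860}{\left(\frac{1}{20}\right)^{2} + 536} = \frac{2140}{\left(\frac{1}{20}\right)^{2} + 536} = \frac{2140}{\frac{1}{400} + 536} = \frac{2140}{\frac{214401}{400}} = 2140 \cdot \frac{400}{214401} = \frac{856000}{214401}$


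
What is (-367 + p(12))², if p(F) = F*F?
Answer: 49729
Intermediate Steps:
p(F) = F²
(-367 + p(12))² = (-367 + 12²)² = (-367 + 144)² = (-223)² = 49729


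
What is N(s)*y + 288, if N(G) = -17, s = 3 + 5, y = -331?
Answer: 5915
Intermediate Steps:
s = 8
N(s)*y + 288 = -17*(-331) + 288 = 5627 + 288 = 5915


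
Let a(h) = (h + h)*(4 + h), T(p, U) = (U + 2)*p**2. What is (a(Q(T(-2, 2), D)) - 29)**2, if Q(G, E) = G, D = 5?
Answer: 373321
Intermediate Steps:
T(p, U) = p**2*(2 + U) (T(p, U) = (2 + U)*p**2 = p**2*(2 + U))
a(h) = 2*h*(4 + h) (a(h) = (2*h)*(4 + h) = 2*h*(4 + h))
(a(Q(T(-2, 2), D)) - 29)**2 = (2*((-2)**2*(2 + 2))*(4 + (-2)**2*(2 + 2)) - 29)**2 = (2*(4*4)*(4 + 4*4) - 29)**2 = (2*16*(4 + 16) - 29)**2 = (2*16*20 - 29)**2 = (640 - 29)**2 = 611**2 = 373321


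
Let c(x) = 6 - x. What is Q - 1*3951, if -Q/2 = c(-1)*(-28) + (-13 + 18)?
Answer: -3569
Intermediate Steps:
Q = 382 (Q = -2*((6 - 1*(-1))*(-28) + (-13 + 18)) = -2*((6 + 1)*(-28) + 5) = -2*(7*(-28) + 5) = -2*(-196 + 5) = -2*(-191) = 382)
Q - 1*3951 = 382 - 1*3951 = 382 - 3951 = -3569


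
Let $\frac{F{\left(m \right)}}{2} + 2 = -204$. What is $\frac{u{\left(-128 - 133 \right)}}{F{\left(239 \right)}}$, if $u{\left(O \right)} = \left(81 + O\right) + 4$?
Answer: $\frac{44}{103} \approx 0.42718$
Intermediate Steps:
$F{\left(m \right)} = -412$ ($F{\left(m \right)} = -4 + 2 \left(-204\right) = -4 - 408 = -412$)
$u{\left(O \right)} = 85 + O$
$\frac{u{\left(-128 - 133 \right)}}{F{\left(239 \right)}} = \frac{85 - 261}{-412} = \left(85 - 261\right) \left(- \frac{1}{412}\right) = \left(-176\right) \left(- \frac{1}{412}\right) = \frac{44}{103}$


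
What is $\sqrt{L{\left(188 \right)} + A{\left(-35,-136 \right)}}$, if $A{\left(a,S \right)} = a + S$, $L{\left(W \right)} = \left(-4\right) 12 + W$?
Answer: $i \sqrt{31} \approx 5.5678 i$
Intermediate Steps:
$L{\left(W \right)} = -48 + W$
$A{\left(a,S \right)} = S + a$
$\sqrt{L{\left(188 \right)} + A{\left(-35,-136 \right)}} = \sqrt{\left(-48 + 188\right) - 171} = \sqrt{140 - 171} = \sqrt{-31} = i \sqrt{31}$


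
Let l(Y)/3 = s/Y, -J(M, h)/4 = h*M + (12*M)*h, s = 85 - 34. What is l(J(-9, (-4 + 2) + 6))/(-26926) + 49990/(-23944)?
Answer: -34996850121/16762619744 ≈ -2.0878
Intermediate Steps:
s = 51
J(M, h) = -52*M*h (J(M, h) = -4*(h*M + (12*M)*h) = -4*(M*h + 12*M*h) = -52*M*h)
l(Y) = 153/Y (l(Y) = 3*(51/Y) = 153/Y)
l(J(-9, (-4 + 2) + 6))/(-26926) + 49990/(-23944) = (153/((-52*(-9)*((-4 + 2) + 6))))/(-26926) + 49990/(-23944) = (153/((-52*(-9)*(-2 + 6))))*(-1/26926) + 49990*(-1/23944) = (153/((-52*(-9)*4)))*(-1/26926) - 24995/11972 = (153/1872)*(-1/26926) - 24995/11972 = (153*(1/1872))*(-1/26926) - 24995/11972 = (17/208)*(-1/26926) - 24995/11972 = -17/5600608 - 24995/11972 = -34996850121/16762619744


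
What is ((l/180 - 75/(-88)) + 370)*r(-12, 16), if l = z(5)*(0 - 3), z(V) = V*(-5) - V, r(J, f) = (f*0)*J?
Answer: 0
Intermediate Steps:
r(J, f) = 0 (r(J, f) = 0*J = 0)
z(V) = -6*V (z(V) = -5*V - V = -6*V)
l = 90 (l = (-6*5)*(0 - 3) = -30*(-3) = 90)
((l/180 - 75/(-88)) + 370)*r(-12, 16) = ((90/180 - 75/(-88)) + 370)*0 = ((90*(1/180) - 75*(-1/88)) + 370)*0 = ((½ + 75/88) + 370)*0 = (119/88 + 370)*0 = (32679/88)*0 = 0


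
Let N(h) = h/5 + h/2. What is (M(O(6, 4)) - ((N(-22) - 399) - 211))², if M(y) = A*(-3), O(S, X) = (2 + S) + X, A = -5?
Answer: 10252804/25 ≈ 4.1011e+5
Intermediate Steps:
O(S, X) = 2 + S + X
N(h) = 7*h/10 (N(h) = h*(⅕) + h*(½) = h/5 + h/2 = 7*h/10)
M(y) = 15 (M(y) = -5*(-3) = 15)
(M(O(6, 4)) - ((N(-22) - 399) - 211))² = (15 - (((7/10)*(-22) - 399) - 211))² = (15 - ((-77/5 - 399) - 211))² = (15 - (-2072/5 - 211))² = (15 - 1*(-3127/5))² = (15 + 3127/5)² = (3202/5)² = 10252804/25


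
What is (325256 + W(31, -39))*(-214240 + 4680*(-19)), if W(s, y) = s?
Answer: -98614006920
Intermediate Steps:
(325256 + W(31, -39))*(-214240 + 4680*(-19)) = (325256 + 31)*(-214240 + 4680*(-19)) = 325287*(-214240 - 88920) = 325287*(-303160) = -98614006920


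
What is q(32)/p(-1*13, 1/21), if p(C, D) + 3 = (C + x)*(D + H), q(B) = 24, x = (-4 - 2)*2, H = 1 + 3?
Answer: -126/547 ≈ -0.23035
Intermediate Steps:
H = 4
x = -12 (x = -6*2 = -12)
p(C, D) = -3 + (-12 + C)*(4 + D) (p(C, D) = -3 + (C - 12)*(D + 4) = -3 + (-12 + C)*(4 + D))
q(32)/p(-1*13, 1/21) = 24/(-51 - 12/21 + 4*(-1*13) - 1*13/21) = 24/(-51 - 12*1/21 + 4*(-13) - 13*1/21) = 24/(-51 - 4/7 - 52 - 13/21) = 24/(-2188/21) = 24*(-21/2188) = -126/547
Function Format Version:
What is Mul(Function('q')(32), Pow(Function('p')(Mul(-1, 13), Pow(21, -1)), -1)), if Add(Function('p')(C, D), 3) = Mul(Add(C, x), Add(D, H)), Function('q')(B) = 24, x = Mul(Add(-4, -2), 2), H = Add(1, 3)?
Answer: Rational(-126, 547) ≈ -0.23035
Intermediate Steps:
H = 4
x = -12 (x = Mul(-6, 2) = -12)
Function('p')(C, D) = Add(-3, Mul(Add(-12, C), Add(4, D))) (Function('p')(C, D) = Add(-3, Mul(Add(C, -12), Add(D, 4))) = Add(-3, Mul(Add(-12, C), Add(4, D))))
Mul(Function('q')(32), Pow(Function('p')(Mul(-1, 13), Pow(21, -1)), -1)) = Mul(24, Pow(Add(-51, Mul(-12, Pow(21, -1)), Mul(4, Mul(-1, 13)), Mul(Mul(-1, 13), Pow(21, -1))), -1)) = Mul(24, Pow(Add(-51, Mul(-12, Rational(1, 21)), Mul(4, -13), Mul(-13, Rational(1, 21))), -1)) = Mul(24, Pow(Add(-51, Rational(-4, 7), -52, Rational(-13, 21)), -1)) = Mul(24, Pow(Rational(-2188, 21), -1)) = Mul(24, Rational(-21, 2188)) = Rational(-126, 547)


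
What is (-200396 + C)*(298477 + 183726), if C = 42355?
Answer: -76207844323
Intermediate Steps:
(-200396 + C)*(298477 + 183726) = (-200396 + 42355)*(298477 + 183726) = -158041*482203 = -76207844323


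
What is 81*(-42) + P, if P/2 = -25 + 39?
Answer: -3374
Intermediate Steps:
P = 28 (P = 2*(-25 + 39) = 2*14 = 28)
81*(-42) + P = 81*(-42) + 28 = -3402 + 28 = -3374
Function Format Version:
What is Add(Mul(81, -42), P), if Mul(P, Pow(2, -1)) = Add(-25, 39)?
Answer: -3374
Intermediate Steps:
P = 28 (P = Mul(2, Add(-25, 39)) = Mul(2, 14) = 28)
Add(Mul(81, -42), P) = Add(Mul(81, -42), 28) = Add(-3402, 28) = -3374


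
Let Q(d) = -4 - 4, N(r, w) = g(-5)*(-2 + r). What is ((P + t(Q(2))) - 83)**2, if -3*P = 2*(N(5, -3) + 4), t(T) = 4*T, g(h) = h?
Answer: 104329/9 ≈ 11592.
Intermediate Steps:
N(r, w) = 10 - 5*r (N(r, w) = -5*(-2 + r) = 10 - 5*r)
Q(d) = -8
P = 22/3 (P = -2*((10 - 5*5) + 4)/3 = -2*((10 - 25) + 4)/3 = -2*(-15 + 4)/3 = -2*(-11)/3 = -1/3*(-22) = 22/3 ≈ 7.3333)
((P + t(Q(2))) - 83)**2 = ((22/3 + 4*(-8)) - 83)**2 = ((22/3 - 32) - 83)**2 = (-74/3 - 83)**2 = (-323/3)**2 = 104329/9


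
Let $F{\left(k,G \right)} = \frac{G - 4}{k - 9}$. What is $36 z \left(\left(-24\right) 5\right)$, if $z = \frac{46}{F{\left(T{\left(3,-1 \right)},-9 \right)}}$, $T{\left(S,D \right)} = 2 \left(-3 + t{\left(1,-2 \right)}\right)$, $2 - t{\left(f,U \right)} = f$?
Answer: $-198720$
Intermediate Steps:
$t{\left(f,U \right)} = 2 - f$
$T{\left(S,D \right)} = -4$ ($T{\left(S,D \right)} = 2 \left(-3 + \left(2 - 1\right)\right) = 2 \left(-3 + 1\right) = 2 \left(-2\right) = -4$)
$F{\left(k,G \right)} = \frac{-4 + G}{-9 + k}$
$z = 46$ ($z = \frac{46}{\frac{1}{-9 - 4} \left(-4 - 9\right)} = \frac{46}{\frac{1}{-13} \left(-13\right)} = \frac{46}{\left(- \frac{1}{13}\right) \left(-13\right)} = \frac{46}{1} = 46 \cdot 1 = 46$)
$36 z \left(\left(-24\right) 5\right) = 36 \cdot 46 \left(\left(-24\right) 5\right) = 1656 \left(-120\right) = -198720$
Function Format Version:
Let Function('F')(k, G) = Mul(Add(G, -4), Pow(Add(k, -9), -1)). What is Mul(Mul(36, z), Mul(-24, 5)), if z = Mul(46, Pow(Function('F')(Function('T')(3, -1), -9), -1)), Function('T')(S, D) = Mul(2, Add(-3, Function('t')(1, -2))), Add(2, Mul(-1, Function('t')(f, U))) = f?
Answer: -198720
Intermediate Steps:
Function('t')(f, U) = Add(2, Mul(-1, f))
Function('T')(S, D) = -4 (Function('T')(S, D) = Mul(2, Add(-3, Add(2, Mul(-1, 1)))) = Mul(2, Add(-3, Add(2, -1))) = Mul(2, Add(-3, 1)) = Mul(2, -2) = -4)
Function('F')(k, G) = Mul(Pow(Add(-9, k), -1), Add(-4, G)) (Function('F')(k, G) = Mul(Add(-4, G), Pow(Add(-9, k), -1)) = Mul(Pow(Add(-9, k), -1), Add(-4, G)))
z = 46 (z = Mul(46, Pow(Mul(Pow(Add(-9, -4), -1), Add(-4, -9)), -1)) = Mul(46, Pow(Mul(Pow(-13, -1), -13), -1)) = Mul(46, Pow(Mul(Rational(-1, 13), -13), -1)) = Mul(46, Pow(1, -1)) = Mul(46, 1) = 46)
Mul(Mul(36, z), Mul(-24, 5)) = Mul(Mul(36, 46), Mul(-24, 5)) = Mul(1656, -120) = -198720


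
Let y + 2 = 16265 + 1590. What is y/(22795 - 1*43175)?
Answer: -17853/20380 ≈ -0.87601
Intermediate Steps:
y = 17853 (y = -2 + (16265 + 1590) = -2 + 17855 = 17853)
y/(22795 - 1*43175) = 17853/(22795 - 1*43175) = 17853/(22795 - 43175) = 17853/(-20380) = 17853*(-1/20380) = -17853/20380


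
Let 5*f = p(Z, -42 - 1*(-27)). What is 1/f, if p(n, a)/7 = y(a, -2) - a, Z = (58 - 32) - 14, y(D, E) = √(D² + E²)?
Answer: -75/28 + 5*√229/28 ≈ 0.023705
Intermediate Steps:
Z = 12 (Z = 26 - 14 = 12)
p(n, a) = -7*a + 7*√(4 + a²) (p(n, a) = 7*(√(a² + (-2)²) - a) = 7*(√(a² + 4) - a) = 7*(√(4 + a²) - a) = -7*a + 7*√(4 + a²))
f = 21 + 7*√229/5 (f = (-7*(-42 - 1*(-27)) + 7*√(4 + (-42 - 1*(-27))²))/5 = (-7*(-42 + 27) + 7*√(4 + (-42 + 27)²))/5 = (-7*(-15) + 7*√(4 + (-15)²))/5 = (105 + 7*√(4 + 225))/5 = (105 + 7*√229)/5 = 21 + 7*√229/5 ≈ 42.186)
1/f = 1/(21 + 7*√229/5)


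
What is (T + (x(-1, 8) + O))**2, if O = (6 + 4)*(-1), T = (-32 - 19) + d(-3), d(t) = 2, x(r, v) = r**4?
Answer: 3364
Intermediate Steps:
T = -49 (T = (-32 - 19) + 2 = -51 + 2 = -49)
O = -10 (O = 10*(-1) = -10)
(T + (x(-1, 8) + O))**2 = (-49 + ((-1)**4 - 10))**2 = (-49 + (1 - 10))**2 = (-49 - 9)**2 = (-58)**2 = 3364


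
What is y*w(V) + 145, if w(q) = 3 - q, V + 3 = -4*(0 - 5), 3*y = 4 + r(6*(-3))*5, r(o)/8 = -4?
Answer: 873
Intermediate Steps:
r(o) = -32 (r(o) = 8*(-4) = -32)
y = -52 (y = (4 - 32*5)/3 = (4 - 160)/3 = (⅓)*(-156) = -52)
V = 17 (V = -3 - 4*(0 - 5) = -3 - 4*(-5) = -3 + 20 = 17)
y*w(V) + 145 = -52*(3 - 1*17) + 145 = -52*(3 - 17) + 145 = -52*(-14) + 145 = 728 + 145 = 873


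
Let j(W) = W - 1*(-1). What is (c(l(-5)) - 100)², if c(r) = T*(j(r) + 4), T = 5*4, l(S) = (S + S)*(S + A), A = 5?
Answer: 0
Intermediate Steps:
l(S) = 2*S*(5 + S) (l(S) = (S + S)*(S + 5) = (2*S)*(5 + S) = 2*S*(5 + S))
j(W) = 1 + W (j(W) = W + 1 = 1 + W)
T = 20
c(r) = 100 + 20*r (c(r) = 20*((1 + r) + 4) = 20*(5 + r) = 100 + 20*r)
(c(l(-5)) - 100)² = ((100 + 20*(2*(-5)*(5 - 5))) - 100)² = ((100 + 20*(2*(-5)*0)) - 100)² = ((100 + 20*0) - 100)² = ((100 + 0) - 100)² = (100 - 100)² = 0² = 0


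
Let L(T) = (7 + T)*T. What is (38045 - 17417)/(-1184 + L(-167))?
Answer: 1719/2128 ≈ 0.80780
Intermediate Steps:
L(T) = T*(7 + T)
(38045 - 17417)/(-1184 + L(-167)) = (38045 - 17417)/(-1184 - 167*(7 - 167)) = 20628/(-1184 - 167*(-160)) = 20628/(-1184 + 26720) = 20628/25536 = 20628*(1/25536) = 1719/2128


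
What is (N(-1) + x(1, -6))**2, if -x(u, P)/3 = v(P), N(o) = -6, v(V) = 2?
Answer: 144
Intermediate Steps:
x(u, P) = -6 (x(u, P) = -3*2 = -6)
(N(-1) + x(1, -6))**2 = (-6 - 6)**2 = (-12)**2 = 144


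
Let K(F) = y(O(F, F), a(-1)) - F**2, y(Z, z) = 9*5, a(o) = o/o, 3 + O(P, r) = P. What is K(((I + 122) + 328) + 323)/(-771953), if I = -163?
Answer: 372055/771953 ≈ 0.48197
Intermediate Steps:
O(P, r) = -3 + P
a(o) = 1
y(Z, z) = 45
K(F) = 45 - F**2
K(((I + 122) + 328) + 323)/(-771953) = (45 - (((-163 + 122) + 328) + 323)**2)/(-771953) = (45 - ((-41 + 328) + 323)**2)*(-1/771953) = (45 - (287 + 323)**2)*(-1/771953) = (45 - 1*610**2)*(-1/771953) = (45 - 1*372100)*(-1/771953) = (45 - 372100)*(-1/771953) = -372055*(-1/771953) = 372055/771953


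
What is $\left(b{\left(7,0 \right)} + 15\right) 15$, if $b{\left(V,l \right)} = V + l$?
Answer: $330$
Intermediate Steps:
$\left(b{\left(7,0 \right)} + 15\right) 15 = \left(\left(7 + 0\right) + 15\right) 15 = \left(7 + 15\right) 15 = 22 \cdot 15 = 330$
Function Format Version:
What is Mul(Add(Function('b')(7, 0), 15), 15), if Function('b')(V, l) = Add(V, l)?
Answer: 330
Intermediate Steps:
Mul(Add(Function('b')(7, 0), 15), 15) = Mul(Add(Add(7, 0), 15), 15) = Mul(Add(7, 15), 15) = Mul(22, 15) = 330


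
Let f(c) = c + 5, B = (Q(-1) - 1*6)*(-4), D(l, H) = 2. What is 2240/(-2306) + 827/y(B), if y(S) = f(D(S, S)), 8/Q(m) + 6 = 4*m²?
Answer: 945691/8071 ≈ 117.17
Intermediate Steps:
Q(m) = 8/(-6 + 4*m²)
B = 40 (B = (4/(-3 + 2*(-1)²) - 1*6)*(-4) = (4/(-3 + 2*1) - 6)*(-4) = (4/(-3 + 2) - 6)*(-4) = (4/(-1) - 6)*(-4) = (4*(-1) - 6)*(-4) = (-4 - 6)*(-4) = -10*(-4) = 40)
f(c) = 5 + c
y(S) = 7 (y(S) = 5 + 2 = 7)
2240/(-2306) + 827/y(B) = 2240/(-2306) + 827/7 = 2240*(-1/2306) + 827*(⅐) = -1120/1153 + 827/7 = 945691/8071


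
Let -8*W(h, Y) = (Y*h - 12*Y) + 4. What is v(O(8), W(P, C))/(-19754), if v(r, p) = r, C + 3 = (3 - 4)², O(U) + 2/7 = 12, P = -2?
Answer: -41/69139 ≈ -0.00059301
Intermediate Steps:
O(U) = 82/7 (O(U) = -2/7 + 12 = 82/7)
C = -2 (C = -3 + (3 - 4)² = -3 + (-1)² = -3 + 1 = -2)
W(h, Y) = -½ + 3*Y/2 - Y*h/8 (W(h, Y) = -((Y*h - 12*Y) + 4)/8 = -((-12*Y + Y*h) + 4)/8 = -(4 - 12*Y + Y*h)/8 = -½ + 3*Y/2 - Y*h/8)
v(O(8), W(P, C))/(-19754) = (82/7)/(-19754) = (82/7)*(-1/19754) = -41/69139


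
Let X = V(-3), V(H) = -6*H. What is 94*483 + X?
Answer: 45420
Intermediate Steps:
X = 18 (X = -6*(-3) = 18)
94*483 + X = 94*483 + 18 = 45402 + 18 = 45420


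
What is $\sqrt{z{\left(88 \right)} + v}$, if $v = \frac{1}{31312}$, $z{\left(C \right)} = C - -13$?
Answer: $\frac{\sqrt{6189037941}}{7828} \approx 10.05$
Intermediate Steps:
$z{\left(C \right)} = 13 + C$ ($z{\left(C \right)} = C + 13 = 13 + C$)
$v = \frac{1}{31312} \approx 3.1937 \cdot 10^{-5}$
$\sqrt{z{\left(88 \right)} + v} = \sqrt{\left(13 + 88\right) + \frac{1}{31312}} = \sqrt{101 + \frac{1}{31312}} = \sqrt{\frac{3162513}{31312}} = \frac{\sqrt{6189037941}}{7828}$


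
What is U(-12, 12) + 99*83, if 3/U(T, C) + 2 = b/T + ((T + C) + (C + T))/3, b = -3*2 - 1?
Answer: 139653/17 ≈ 8214.9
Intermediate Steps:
b = -7 (b = -6 - 1 = -7)
U(T, C) = 3/(-2 - 7/T + 2*C/3 + 2*T/3) (U(T, C) = 3/(-2 + (-7/T + ((T + C) + (C + T))/3)) = 3/(-2 + (-7/T + ((C + T) + (C + T))*(1/3))) = 3/(-2 + (-7/T + (2*C + 2*T)*(1/3))) = 3/(-2 + (-7/T + (2*C/3 + 2*T/3))) = 3/(-2 + (-7/T + 2*C/3 + 2*T/3)) = 3/(-2 - 7/T + 2*C/3 + 2*T/3))
U(-12, 12) + 99*83 = 9*(-12)/(-21 - 6*(-12) + 2*(-12)**2 + 2*12*(-12)) + 99*83 = 9*(-12)/(-21 + 72 + 2*144 - 288) + 8217 = 9*(-12)/(-21 + 72 + 288 - 288) + 8217 = 9*(-12)/51 + 8217 = 9*(-12)*(1/51) + 8217 = -36/17 + 8217 = 139653/17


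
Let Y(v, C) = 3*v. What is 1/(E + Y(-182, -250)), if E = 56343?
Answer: 1/55797 ≈ 1.7922e-5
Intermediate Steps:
1/(E + Y(-182, -250)) = 1/(56343 + 3*(-182)) = 1/(56343 - 546) = 1/55797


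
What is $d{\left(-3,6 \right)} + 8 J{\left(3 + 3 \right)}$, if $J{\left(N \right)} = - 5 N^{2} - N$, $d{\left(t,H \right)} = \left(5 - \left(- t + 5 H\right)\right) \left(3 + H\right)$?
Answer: $-1740$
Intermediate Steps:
$d{\left(t,H \right)} = \left(3 + H\right) \left(5 + t - 5 H\right)$ ($d{\left(t,H \right)} = \left(5 - \left(- t + 5 H\right)\right) \left(3 + H\right) = \left(5 + t - 5 H\right) \left(3 + H\right) = \left(3 + H\right) \left(5 + t - 5 H\right)$)
$J{\left(N \right)} = - N - 5 N^{2}$
$d{\left(-3,6 \right)} + 8 J{\left(3 + 3 \right)} = \left(15 - 60 - 5 \cdot 6^{2} + 3 \left(-3\right) + 6 \left(-3\right)\right) + 8 \left(- \left(3 + 3\right) \left(1 + 5 \left(3 + 3\right)\right)\right) = \left(15 - 60 - 180 - 9 - 18\right) + 8 \left(\left(-1\right) 6 \left(1 + 5 \cdot 6\right)\right) = \left(15 - 60 - 180 - 9 - 18\right) + 8 \left(\left(-1\right) 6 \left(1 + 30\right)\right) = -252 + 8 \left(\left(-1\right) 6 \cdot 31\right) = -252 + 8 \left(-186\right) = -252 - 1488 = -1740$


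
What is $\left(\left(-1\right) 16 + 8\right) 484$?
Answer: $-3872$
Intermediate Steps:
$\left(\left(-1\right) 16 + 8\right) 484 = \left(-16 + 8\right) 484 = \left(-8\right) 484 = -3872$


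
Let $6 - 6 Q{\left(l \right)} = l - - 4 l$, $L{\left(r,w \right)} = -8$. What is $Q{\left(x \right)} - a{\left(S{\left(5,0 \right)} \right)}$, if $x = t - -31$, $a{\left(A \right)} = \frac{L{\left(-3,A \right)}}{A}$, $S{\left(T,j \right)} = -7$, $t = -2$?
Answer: $- \frac{1021}{42} \approx -24.31$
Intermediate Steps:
$a{\left(A \right)} = - \frac{8}{A}$
$x = 29$ ($x = -2 - -31 = -2 + 31 = 29$)
$Q{\left(l \right)} = 1 - \frac{5 l}{6}$ ($Q{\left(l \right)} = 1 - \frac{l - - 4 l}{6} = 1 - \frac{l + 4 l}{6} = 1 - \frac{5 l}{6}$)
$Q{\left(x \right)} - a{\left(S{\left(5,0 \right)} \right)} = \left(1 - \frac{145}{6}\right) - - \frac{8}{-7} = \left(1 - \frac{145}{6}\right) - \left(-8\right) \left(- \frac{1}{7}\right) = - \frac{139}{6} - \frac{8}{7} = - \frac{1021}{42}$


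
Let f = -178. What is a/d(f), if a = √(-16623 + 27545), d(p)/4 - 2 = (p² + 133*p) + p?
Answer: √10922/31336 ≈ 0.0033351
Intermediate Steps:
d(p) = 8 + 4*p² + 536*p (d(p) = 8 + 4*((p² + 133*p) + p) = 8 + 4*(p² + 134*p) = 8 + (4*p² + 536*p) = 8 + 4*p² + 536*p)
a = √10922 ≈ 104.51
a/d(f) = √10922/(8 + 4*(-178)² + 536*(-178)) = √10922/(8 + 4*31684 - 95408) = √10922/(8 + 126736 - 95408) = √10922/31336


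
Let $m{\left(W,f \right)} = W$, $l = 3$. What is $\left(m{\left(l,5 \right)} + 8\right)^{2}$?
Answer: $121$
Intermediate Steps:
$\left(m{\left(l,5 \right)} + 8\right)^{2} = \left(3 + 8\right)^{2} = 11^{2} = 121$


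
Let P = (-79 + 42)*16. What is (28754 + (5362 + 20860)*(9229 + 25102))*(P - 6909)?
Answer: -6752822026236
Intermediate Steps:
P = -592 (P = -37*16 = -592)
(28754 + (5362 + 20860)*(9229 + 25102))*(P - 6909) = (28754 + (5362 + 20860)*(9229 + 25102))*(-592 - 6909) = (28754 + 26222*34331)*(-7501) = (28754 + 900227482)*(-7501) = 900256236*(-7501) = -6752822026236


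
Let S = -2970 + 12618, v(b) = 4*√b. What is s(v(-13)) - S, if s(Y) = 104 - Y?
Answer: -9544 - 4*I*√13 ≈ -9544.0 - 14.422*I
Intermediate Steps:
S = 9648
s(v(-13)) - S = (104 - 4*√(-13)) - 1*9648 = (104 - 4*I*√13) - 9648 = -9544 - 4*I*√13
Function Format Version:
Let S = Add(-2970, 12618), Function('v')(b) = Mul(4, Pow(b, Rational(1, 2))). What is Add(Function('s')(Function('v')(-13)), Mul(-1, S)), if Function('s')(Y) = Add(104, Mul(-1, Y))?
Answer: Add(-9544, Mul(-4, I, Pow(13, Rational(1, 2)))) ≈ Add(-9544.0, Mul(-14.422, I))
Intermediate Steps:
S = 9648
Add(Function('s')(Function('v')(-13)), Mul(-1, S)) = Add(Add(104, Mul(-1, Mul(4, Pow(-13, Rational(1, 2))))), Mul(-1, 9648)) = Add(Add(104, Mul(-1, Mul(4, Mul(I, Pow(13, Rational(1, 2)))))), -9648) = Add(Add(104, Mul(-1, Mul(4, I, Pow(13, Rational(1, 2))))), -9648) = Add(Add(104, Mul(-4, I, Pow(13, Rational(1, 2)))), -9648) = Add(-9544, Mul(-4, I, Pow(13, Rational(1, 2))))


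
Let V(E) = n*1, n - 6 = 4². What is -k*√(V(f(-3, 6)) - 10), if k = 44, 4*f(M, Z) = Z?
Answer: -88*√3 ≈ -152.42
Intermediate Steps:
n = 22 (n = 6 + 4² = 6 + 16 = 22)
f(M, Z) = Z/4
V(E) = 22 (V(E) = 22*1 = 22)
-k*√(V(f(-3, 6)) - 10) = -44*√(22 - 10) = -44*√12 = -44*2*√3 = -88*√3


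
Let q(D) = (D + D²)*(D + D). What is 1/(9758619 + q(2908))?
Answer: 1/49209466171 ≈ 2.0321e-11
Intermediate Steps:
q(D) = 2*D*(D + D²) (q(D) = (D + D²)*(2*D) = 2*D*(D + D²))
1/(9758619 + q(2908)) = 1/(9758619 + 2*2908²*(1 + 2908)) = 1/(9758619 + 2*8456464*2909) = 1/(9758619 + 49199707552) = 1/49209466171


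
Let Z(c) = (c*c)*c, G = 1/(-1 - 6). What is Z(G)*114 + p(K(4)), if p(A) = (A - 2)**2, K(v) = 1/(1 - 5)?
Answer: 25959/5488 ≈ 4.7301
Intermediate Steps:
G = -1/7 (G = 1/(-7) = -1/7 ≈ -0.14286)
Z(c) = c**3 (Z(c) = c**2*c = c**3)
K(v) = -1/4 (K(v) = 1/(-4) = -1/4)
p(A) = (-2 + A)**2
Z(G)*114 + p(K(4)) = (-1/7)**3*114 + (-2 - 1/4)**2 = -1/343*114 + (-9/4)**2 = -114/343 + 81/16 = 25959/5488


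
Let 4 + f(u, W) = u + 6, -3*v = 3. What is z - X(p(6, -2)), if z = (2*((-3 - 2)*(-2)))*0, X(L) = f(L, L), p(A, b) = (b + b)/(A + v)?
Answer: -6/5 ≈ -1.2000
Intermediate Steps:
v = -1 (v = -⅓*3 = -1)
p(A, b) = 2*b/(-1 + A) (p(A, b) = (b + b)/(A - 1) = (2*b)/(-1 + A) = 2*b/(-1 + A))
f(u, W) = 2 + u (f(u, W) = -4 + (u + 6) = -4 + (6 + u) = 2 + u)
X(L) = 2 + L
z = 0 (z = (2*(-5*(-2)))*0 = (2*10)*0 = 20*0 = 0)
z - X(p(6, -2)) = 0 - (2 + 2*(-2)/(-1 + 6)) = 0 - (2 + 2*(-2)/5) = 0 - (2 + 2*(-2)*(⅕)) = 0 - (2 - ⅘) = 0 - 1*6/5 = 0 - 6/5 = -6/5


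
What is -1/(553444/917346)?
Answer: -458673/276722 ≈ -1.6575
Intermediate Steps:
-1/(553444/917346) = -1/(553444*(1/917346)) = -1/276722/458673 = -1*458673/276722 = -458673/276722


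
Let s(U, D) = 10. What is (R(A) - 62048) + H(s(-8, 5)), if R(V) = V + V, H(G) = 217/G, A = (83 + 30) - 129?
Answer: -620583/10 ≈ -62058.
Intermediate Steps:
A = -16 (A = 113 - 129 = -16)
R(V) = 2*V
(R(A) - 62048) + H(s(-8, 5)) = (2*(-16) - 62048) + 217/10 = (-32 - 62048) + 217*(⅒) = -62080 + 217/10 = -620583/10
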